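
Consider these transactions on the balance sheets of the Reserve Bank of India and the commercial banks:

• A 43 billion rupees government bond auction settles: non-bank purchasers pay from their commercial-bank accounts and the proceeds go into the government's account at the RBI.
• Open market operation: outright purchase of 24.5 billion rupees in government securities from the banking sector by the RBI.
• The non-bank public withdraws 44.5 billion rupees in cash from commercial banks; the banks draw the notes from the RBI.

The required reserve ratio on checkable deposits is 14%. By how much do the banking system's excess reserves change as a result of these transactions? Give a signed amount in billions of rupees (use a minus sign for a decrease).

Government account inflow 43 billion rupees: reserves −43B, deposits −43B.
OMO purchase (from banks) 24.5 billion rupees: reserves +24.5B, deposits 0.
Currency withdrawal 44.5 billion rupees: reserves −44.5B, deposits −44.5B.
Totals: Δreserves = −63B, Δdeposits = −87.5B.
Δrequired reserves = 14% × −87.5B = −12.25B.
Δexcess reserves = Δreserves − Δrequired = −63B − (−12.25B) = -50.75 billion.

-50.75 billion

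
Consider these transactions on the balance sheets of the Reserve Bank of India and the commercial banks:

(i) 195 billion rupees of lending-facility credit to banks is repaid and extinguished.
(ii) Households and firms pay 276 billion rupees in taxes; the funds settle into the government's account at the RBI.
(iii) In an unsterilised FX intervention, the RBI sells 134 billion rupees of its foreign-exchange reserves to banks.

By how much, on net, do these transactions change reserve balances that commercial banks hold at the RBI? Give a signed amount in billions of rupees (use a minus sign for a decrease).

-605 billion

Discount-window repayment 195 billion rupees: repayment is debited from reserves → −195B.
Government account inflow 276 billion rupees: funds move from bank reserves into the government account → −276B.
FX sale 134 billion rupees: the buying banks pay out of their reserve balances → −134B.
Net: −195 − 276 − 134 = -605 billion.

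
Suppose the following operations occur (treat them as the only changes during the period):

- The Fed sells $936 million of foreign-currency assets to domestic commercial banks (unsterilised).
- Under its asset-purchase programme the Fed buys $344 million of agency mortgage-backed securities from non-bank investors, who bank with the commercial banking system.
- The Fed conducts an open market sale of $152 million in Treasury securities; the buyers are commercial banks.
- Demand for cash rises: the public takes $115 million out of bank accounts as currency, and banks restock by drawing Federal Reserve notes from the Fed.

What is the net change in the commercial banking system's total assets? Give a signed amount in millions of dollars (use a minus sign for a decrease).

FX sale $936 million: just an asset swap on bank balance sheets → 0.
Asset purchase (from non-banks) $344 million: bank balance sheets expand → +$344M.
OMO sale (to banks) $152 million: just an asset swap on bank balance sheets → 0.
Currency withdrawal $115 million: bank balance sheets shrink → −$115M.
Net: 0 + 344 + 0 − 115 = +$229 million.

+$229 million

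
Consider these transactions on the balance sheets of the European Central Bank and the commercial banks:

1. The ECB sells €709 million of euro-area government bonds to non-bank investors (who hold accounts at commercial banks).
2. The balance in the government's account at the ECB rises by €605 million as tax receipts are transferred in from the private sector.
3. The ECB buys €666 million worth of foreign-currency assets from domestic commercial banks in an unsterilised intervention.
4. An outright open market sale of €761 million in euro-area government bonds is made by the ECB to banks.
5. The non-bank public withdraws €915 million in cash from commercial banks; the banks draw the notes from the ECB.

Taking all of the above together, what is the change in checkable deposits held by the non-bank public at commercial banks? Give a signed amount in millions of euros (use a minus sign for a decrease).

-€2229 million

Asset sale (to non-banks) €709 million: non-bank counterparties' bank balances fall → −€709M.
Government account inflow €605 million: non-bank counterparties' bank balances fall → −€605M.
FX purchase €666 million: the counterparty is a bank, so public deposits are unchanged → 0.
OMO sale (to banks) €761 million: the counterparty is a bank, so public deposits are unchanged → 0.
Currency withdrawal €915 million: non-bank counterparties' bank balances fall → −€915M.
Net: −709 − 605 + 0 + 0 − 915 = -€2229 million.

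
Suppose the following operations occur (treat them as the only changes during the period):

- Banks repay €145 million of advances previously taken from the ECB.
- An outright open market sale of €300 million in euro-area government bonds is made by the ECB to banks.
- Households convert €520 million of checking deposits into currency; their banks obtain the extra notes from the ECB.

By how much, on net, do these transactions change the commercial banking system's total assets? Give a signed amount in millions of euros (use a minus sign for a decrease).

-€665 million

ECB balance sheet:
  Assets:      Securities −€300M, Loans to banks −€145M
  Liabilities: Bank reserves −€965M, Currency in circulation +€520M
Commercial banking system:
  Assets:      Reserves at CB −€965M, Securities +€300M
  Liabilities: Checkable deposits −€520M, Borrowings from CB −€145M
Change in total bank assets = -€665 million.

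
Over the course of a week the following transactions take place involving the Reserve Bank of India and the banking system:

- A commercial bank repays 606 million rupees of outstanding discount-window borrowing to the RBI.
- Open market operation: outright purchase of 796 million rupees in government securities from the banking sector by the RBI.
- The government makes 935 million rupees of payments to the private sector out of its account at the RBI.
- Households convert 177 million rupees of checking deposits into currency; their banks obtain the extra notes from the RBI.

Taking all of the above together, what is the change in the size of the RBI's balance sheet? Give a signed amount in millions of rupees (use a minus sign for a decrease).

Discount-window repayment 606 million rupees: an RBI asset is shed → −606M.
OMO purchase (from banks) 796 million rupees: an RBI asset is acquired → +796M.
Government spending 935 million rupees: only the composition of liabilities changes → 0.
Currency withdrawal 177 million rupees: only the composition of liabilities changes → 0.
Net: −606 + 796 + 0 + 0 = +190 million.

+190 million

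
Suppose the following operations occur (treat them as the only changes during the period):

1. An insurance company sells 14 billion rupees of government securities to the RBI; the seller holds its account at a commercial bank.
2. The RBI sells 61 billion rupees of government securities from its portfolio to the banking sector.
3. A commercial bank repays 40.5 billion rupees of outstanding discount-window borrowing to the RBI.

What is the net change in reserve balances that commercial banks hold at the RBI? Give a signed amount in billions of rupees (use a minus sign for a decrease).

-87.5 billion

RBI balance sheet:
  Assets:      Securities −47B, Loans to banks −40.5B
  Liabilities: Bank reserves −87.5B
Commercial banking system:
  Assets:      Reserves at CB −87.5B, Securities +61B
  Liabilities: Checkable deposits +14B, Borrowings from CB −40.5B
So the change in reserve balances that commercial banks hold at the RBI is -87.5 billion.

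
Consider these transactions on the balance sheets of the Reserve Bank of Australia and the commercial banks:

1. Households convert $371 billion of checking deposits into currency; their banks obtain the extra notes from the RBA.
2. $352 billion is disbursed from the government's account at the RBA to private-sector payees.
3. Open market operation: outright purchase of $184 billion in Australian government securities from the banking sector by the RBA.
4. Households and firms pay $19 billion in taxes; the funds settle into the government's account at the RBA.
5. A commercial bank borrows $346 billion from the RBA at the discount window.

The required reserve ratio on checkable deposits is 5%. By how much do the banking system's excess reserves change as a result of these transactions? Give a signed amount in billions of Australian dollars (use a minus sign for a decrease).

+$493.9 billion

Currency withdrawal $371 billion: reserves −$371B, deposits −$371B.
Government spending $352 billion: reserves +$352B, deposits +$352B.
OMO purchase (from banks) $184 billion: reserves +$184B, deposits 0.
Government account inflow $19 billion: reserves −$19B, deposits −$19B.
Discount-window loan $346 billion: reserves +$346B, deposits 0.
Totals: Δreserves = +$492B, Δdeposits = −$38B.
Δrequired reserves = 5% × −$38B = −$1.9B.
Δexcess reserves = Δreserves − Δrequired = +$492B − (−$1.9B) = +$493.9 billion.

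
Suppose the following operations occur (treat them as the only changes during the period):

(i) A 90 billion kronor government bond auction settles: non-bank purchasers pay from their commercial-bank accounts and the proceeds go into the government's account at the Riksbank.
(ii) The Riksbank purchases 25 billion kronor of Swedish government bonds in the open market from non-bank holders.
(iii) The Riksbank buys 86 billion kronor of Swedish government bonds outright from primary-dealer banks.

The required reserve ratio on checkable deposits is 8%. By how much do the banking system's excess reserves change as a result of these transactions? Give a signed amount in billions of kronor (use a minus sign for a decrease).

Government account inflow 90 billion kronor: reserves −90B, deposits −90B.
Asset purchase (from non-banks) 25 billion kronor: reserves +25B, deposits +25B.
OMO purchase (from banks) 86 billion kronor: reserves +86B, deposits 0.
Totals: Δreserves = +21B, Δdeposits = −65B.
Δrequired reserves = 8% × −65B = −5.2B.
Δexcess reserves = Δreserves − Δrequired = +21B − (−5.2B) = +26.2 billion.

+26.2 billion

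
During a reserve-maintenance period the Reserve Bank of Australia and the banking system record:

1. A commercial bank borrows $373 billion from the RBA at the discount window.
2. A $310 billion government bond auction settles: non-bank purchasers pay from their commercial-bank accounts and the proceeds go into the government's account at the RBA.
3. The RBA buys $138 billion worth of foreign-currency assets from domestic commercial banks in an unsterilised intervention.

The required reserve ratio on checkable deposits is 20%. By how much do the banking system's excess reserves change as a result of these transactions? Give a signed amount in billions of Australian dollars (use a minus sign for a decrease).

+$263 billion

Discount-window loan $373 billion: reserves +$373B, deposits 0.
Government account inflow $310 billion: reserves −$310B, deposits −$310B.
FX purchase $138 billion: reserves +$138B, deposits 0.
Totals: Δreserves = +$201B, Δdeposits = −$310B.
Δrequired reserves = 20% × −$310B = −$62B.
Δexcess reserves = Δreserves − Δrequired = +$201B − (−$62B) = +$263 billion.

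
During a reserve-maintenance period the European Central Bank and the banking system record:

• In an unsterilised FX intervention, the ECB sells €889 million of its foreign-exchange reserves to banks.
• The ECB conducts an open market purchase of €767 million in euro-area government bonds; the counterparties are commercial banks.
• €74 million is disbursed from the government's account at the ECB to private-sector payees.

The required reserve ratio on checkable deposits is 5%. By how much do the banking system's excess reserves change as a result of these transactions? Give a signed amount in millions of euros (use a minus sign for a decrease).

-€51.7 million

FX sale €889 million: reserves −€889M, deposits 0.
OMO purchase (from banks) €767 million: reserves +€767M, deposits 0.
Government spending €74 million: reserves +€74M, deposits +€74M.
Totals: Δreserves = −€48M, Δdeposits = +€74M.
Δrequired reserves = 5% × +€74M = +€3.7M.
Δexcess reserves = Δreserves − Δrequired = −€48M − (+€3.7M) = -€51.7 million.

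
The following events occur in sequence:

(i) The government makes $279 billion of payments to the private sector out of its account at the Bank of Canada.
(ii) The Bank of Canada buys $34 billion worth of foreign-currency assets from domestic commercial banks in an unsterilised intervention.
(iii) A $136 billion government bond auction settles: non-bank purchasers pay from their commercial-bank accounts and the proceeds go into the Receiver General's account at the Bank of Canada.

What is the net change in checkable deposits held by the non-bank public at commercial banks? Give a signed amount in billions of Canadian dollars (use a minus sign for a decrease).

Government spending $279 billion: non-bank counterparties' bank balances rise → +$279B.
FX purchase $34 billion: the counterparty is a bank, so public deposits are unchanged → 0.
Government account inflow $136 billion: non-bank counterparties' bank balances fall → −$136B.
Net: 279 + 0 − 136 = +$143 billion.

+$143 billion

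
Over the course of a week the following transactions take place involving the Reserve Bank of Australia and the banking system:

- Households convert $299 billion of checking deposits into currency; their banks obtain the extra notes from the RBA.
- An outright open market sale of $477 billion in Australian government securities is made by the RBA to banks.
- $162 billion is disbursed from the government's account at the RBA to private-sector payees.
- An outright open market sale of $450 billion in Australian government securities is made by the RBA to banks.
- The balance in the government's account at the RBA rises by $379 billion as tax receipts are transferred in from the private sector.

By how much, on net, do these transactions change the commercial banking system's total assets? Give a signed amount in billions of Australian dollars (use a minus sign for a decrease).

RBA balance sheet:
  Assets:      Securities −$927B
  Liabilities: Bank reserves −$1443B, Currency in circulation +$299B, Government deposits +$217B
Commercial banking system:
  Assets:      Reserves at CB −$1443B, Securities +$927B
  Liabilities: Checkable deposits −$516B
Change in total bank assets = -$516 billion.

-$516 billion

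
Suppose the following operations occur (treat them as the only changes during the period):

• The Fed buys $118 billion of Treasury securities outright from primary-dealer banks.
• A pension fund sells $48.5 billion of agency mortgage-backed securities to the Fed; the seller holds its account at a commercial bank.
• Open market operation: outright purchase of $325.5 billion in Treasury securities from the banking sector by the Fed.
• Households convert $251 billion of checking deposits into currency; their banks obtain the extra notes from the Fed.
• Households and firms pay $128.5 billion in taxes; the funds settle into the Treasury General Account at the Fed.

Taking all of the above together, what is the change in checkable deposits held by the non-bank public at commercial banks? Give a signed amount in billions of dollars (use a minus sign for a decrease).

Fed balance sheet:
  Assets:      Securities +$492B
  Liabilities: Bank reserves +$112.5B, Currency in circulation +$251B, Government deposits +$128.5B
Commercial banking system:
  Assets:      Reserves at CB +$112.5B, Securities −$443.5B
  Liabilities: Checkable deposits −$331B
So the change in checkable deposits held by the non-bank public at commercial banks is -$331 billion.

-$331 billion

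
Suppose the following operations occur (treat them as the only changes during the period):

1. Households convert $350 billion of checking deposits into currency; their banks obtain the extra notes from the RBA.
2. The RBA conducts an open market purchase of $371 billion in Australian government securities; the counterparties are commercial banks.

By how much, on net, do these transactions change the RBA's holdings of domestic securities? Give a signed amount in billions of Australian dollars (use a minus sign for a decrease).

RBA balance sheet:
  Assets:      Securities +$371B
  Liabilities: Bank reserves +$21B, Currency in circulation +$350B
So the change in the RBA's holdings of domestic securities is +$371 billion.

+$371 billion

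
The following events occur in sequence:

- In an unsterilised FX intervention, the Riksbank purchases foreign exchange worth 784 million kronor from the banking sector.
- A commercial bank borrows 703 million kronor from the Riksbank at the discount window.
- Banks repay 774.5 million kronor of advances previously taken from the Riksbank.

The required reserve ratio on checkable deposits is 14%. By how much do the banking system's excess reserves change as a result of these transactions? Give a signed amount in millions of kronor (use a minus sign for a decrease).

FX purchase 784 million kronor: reserves +784M, deposits 0.
Discount-window loan 703 million kronor: reserves +703M, deposits 0.
Discount-window repayment 774.5 million kronor: reserves −774.5M, deposits 0.
Totals: Δreserves = +712.5M, Δdeposits = 0.
Δrequired reserves = 14% × 0 = 0.
Δexcess reserves = Δreserves − Δrequired = +712.5M − (0) = +712.5 million.

+712.5 million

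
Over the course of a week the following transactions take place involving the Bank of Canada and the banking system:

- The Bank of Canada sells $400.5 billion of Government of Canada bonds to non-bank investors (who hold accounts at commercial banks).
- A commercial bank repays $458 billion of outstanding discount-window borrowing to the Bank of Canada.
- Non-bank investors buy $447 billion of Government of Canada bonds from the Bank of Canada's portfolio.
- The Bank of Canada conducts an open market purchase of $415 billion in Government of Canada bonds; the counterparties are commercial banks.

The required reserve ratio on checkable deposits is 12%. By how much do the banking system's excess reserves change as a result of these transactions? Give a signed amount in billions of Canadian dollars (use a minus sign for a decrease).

-$788.8 billion

Asset sale (to non-banks) $400.5 billion: reserves −$400.5B, deposits −$400.5B.
Discount-window repayment $458 billion: reserves −$458B, deposits 0.
Asset sale (to non-banks) $447 billion: reserves −$447B, deposits −$447B.
OMO purchase (from banks) $415 billion: reserves +$415B, deposits 0.
Totals: Δreserves = −$890.5B, Δdeposits = −$847.5B.
Δrequired reserves = 12% × −$847.5B = −$101.7B.
Δexcess reserves = Δreserves − Δrequired = −$890.5B − (−$101.7B) = -$788.8 billion.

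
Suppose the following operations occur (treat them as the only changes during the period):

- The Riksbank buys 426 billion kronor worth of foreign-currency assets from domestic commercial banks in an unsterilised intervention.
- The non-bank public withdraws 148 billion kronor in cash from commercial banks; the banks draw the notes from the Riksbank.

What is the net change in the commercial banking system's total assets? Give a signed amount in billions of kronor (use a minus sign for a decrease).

-148 billion

Riksbank balance sheet:
  Assets:      Foreign assets +426B
  Liabilities: Bank reserves +278B, Currency in circulation +148B
Commercial banking system:
  Assets:      Reserves at CB +278B, Foreign assets −426B
  Liabilities: Checkable deposits −148B
Change in total bank assets = -148 billion.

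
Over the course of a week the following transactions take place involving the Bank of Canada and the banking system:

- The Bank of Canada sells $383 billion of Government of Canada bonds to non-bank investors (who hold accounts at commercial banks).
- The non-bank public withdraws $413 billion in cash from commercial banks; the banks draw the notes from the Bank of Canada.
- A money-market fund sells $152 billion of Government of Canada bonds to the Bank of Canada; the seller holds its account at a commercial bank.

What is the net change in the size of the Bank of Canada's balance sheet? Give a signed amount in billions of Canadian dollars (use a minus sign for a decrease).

Asset sale (to non-banks) $383 billion: a Bank of Canada asset is shed → −$383B.
Currency withdrawal $413 billion: only the composition of liabilities changes → 0.
Asset purchase (from non-banks) $152 billion: a Bank of Canada asset is acquired → +$152B.
Net: −383 + 0 + 152 = -$231 billion.

-$231 billion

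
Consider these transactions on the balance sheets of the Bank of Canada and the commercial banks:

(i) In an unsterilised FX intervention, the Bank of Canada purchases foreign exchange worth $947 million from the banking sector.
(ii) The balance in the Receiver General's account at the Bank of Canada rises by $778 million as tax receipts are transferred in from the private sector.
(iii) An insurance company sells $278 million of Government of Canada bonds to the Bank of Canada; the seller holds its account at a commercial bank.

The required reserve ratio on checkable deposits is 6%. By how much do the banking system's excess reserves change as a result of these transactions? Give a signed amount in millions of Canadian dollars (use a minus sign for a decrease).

FX purchase $947 million: reserves +$947M, deposits 0.
Government account inflow $778 million: reserves −$778M, deposits −$778M.
Asset purchase (from non-banks) $278 million: reserves +$278M, deposits +$278M.
Totals: Δreserves = +$447M, Δdeposits = −$500M.
Δrequired reserves = 6% × −$500M = −$30M.
Δexcess reserves = Δreserves − Δrequired = +$447M − (−$30M) = +$477 million.

+$477 million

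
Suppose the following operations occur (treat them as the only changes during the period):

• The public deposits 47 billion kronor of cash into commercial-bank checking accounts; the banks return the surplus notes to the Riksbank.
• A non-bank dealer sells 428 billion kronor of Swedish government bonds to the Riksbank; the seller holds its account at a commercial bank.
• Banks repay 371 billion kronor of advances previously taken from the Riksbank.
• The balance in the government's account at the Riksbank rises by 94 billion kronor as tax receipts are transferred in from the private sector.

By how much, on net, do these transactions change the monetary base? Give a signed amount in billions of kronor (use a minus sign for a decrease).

-37 billion

Currency deposit 47 billion kronor: just a shift between currency and reserves — both are base money → 0.
Asset purchase (from non-banks) 428 billion kronor: Riksbank balance sheet expands → +428B.
Discount-window repayment 371 billion kronor: Riksbank balance sheet contracts → −371B.
Government account inflow 94 billion kronor: reserves shift to a non-base liability → −94B.
Net: 0 + 428 − 371 − 94 = -37 billion.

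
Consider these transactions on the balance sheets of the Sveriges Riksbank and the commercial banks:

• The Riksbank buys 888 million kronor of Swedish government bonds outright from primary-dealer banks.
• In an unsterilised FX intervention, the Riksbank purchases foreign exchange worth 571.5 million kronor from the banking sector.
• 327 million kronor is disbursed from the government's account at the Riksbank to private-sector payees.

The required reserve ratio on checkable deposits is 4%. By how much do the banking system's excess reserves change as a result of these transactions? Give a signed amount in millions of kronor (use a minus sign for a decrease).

OMO purchase (from banks) 888 million kronor: reserves +888M, deposits 0.
FX purchase 571.5 million kronor: reserves +571.5M, deposits 0.
Government spending 327 million kronor: reserves +327M, deposits +327M.
Totals: Δreserves = +1786.5M, Δdeposits = +327M.
Δrequired reserves = 4% × +327M = +13.08M.
Δexcess reserves = Δreserves − Δrequired = +1786.5M − (+13.08M) = +1773.42 million.

+1773.42 million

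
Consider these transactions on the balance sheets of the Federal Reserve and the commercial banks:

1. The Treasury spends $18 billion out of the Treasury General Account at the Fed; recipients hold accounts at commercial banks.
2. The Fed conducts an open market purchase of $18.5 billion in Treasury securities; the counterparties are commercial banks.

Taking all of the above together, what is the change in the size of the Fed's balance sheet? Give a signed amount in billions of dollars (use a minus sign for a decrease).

Government spending $18 billion: only the composition of liabilities changes → 0.
OMO purchase (from banks) $18.5 billion: a Fed asset is acquired → +$18.5B.
Net: 0 + 18.5 = +$18.5 billion.

+$18.5 billion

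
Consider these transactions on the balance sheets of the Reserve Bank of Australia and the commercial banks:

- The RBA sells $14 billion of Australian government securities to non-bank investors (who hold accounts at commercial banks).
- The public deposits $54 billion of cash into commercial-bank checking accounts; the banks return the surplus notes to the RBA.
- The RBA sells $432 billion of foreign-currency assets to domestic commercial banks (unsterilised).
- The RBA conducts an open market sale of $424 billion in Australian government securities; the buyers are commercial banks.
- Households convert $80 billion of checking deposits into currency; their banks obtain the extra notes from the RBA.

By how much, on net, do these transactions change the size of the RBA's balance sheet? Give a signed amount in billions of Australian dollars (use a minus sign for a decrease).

Asset sale (to non-banks) $14 billion: an RBA asset is shed → −$14B.
Currency deposit $54 billion: only the composition of liabilities changes → 0.
FX sale $432 billion: an RBA asset is shed → −$432B.
OMO sale (to banks) $424 billion: an RBA asset is shed → −$424B.
Currency withdrawal $80 billion: only the composition of liabilities changes → 0.
Net: −14 + 0 − 432 − 424 + 0 = -$870 billion.

-$870 billion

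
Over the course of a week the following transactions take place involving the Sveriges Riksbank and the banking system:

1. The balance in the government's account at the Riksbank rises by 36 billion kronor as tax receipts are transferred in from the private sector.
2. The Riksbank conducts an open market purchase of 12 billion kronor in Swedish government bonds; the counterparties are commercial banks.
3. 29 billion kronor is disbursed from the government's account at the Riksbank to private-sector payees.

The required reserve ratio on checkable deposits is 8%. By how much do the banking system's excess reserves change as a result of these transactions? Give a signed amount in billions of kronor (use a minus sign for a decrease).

Government account inflow 36 billion kronor: reserves −36B, deposits −36B.
OMO purchase (from banks) 12 billion kronor: reserves +12B, deposits 0.
Government spending 29 billion kronor: reserves +29B, deposits +29B.
Totals: Δreserves = +5B, Δdeposits = −7B.
Δrequired reserves = 8% × −7B = −0.56B.
Δexcess reserves = Δreserves − Δrequired = +5B − (−0.56B) = +5.56 billion.

+5.56 billion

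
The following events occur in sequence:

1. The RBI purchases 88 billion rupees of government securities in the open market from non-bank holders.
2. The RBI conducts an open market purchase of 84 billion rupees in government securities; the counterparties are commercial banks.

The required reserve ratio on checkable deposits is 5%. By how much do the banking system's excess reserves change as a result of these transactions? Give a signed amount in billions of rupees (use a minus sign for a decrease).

Asset purchase (from non-banks) 88 billion rupees: reserves +88B, deposits +88B.
OMO purchase (from banks) 84 billion rupees: reserves +84B, deposits 0.
Totals: Δreserves = +172B, Δdeposits = +88B.
Δrequired reserves = 5% × +88B = +4.4B.
Δexcess reserves = Δreserves − Δrequired = +172B − (+4.4B) = +167.6 billion.

+167.6 billion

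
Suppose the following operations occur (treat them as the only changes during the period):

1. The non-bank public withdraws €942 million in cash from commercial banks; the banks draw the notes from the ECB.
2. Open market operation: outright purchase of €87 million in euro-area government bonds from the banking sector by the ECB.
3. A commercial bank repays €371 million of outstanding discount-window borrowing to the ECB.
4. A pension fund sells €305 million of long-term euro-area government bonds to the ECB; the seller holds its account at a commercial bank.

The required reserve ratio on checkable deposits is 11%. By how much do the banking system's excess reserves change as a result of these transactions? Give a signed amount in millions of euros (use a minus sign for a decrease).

Currency withdrawal €942 million: reserves −€942M, deposits −€942M.
OMO purchase (from banks) €87 million: reserves +€87M, deposits 0.
Discount-window repayment €371 million: reserves −€371M, deposits 0.
Asset purchase (from non-banks) €305 million: reserves +€305M, deposits +€305M.
Totals: Δreserves = −€921M, Δdeposits = −€637M.
Δrequired reserves = 11% × −€637M = −€70.07M.
Δexcess reserves = Δreserves − Δrequired = −€921M − (−€70.07M) = -€850.93 million.

-€850.93 million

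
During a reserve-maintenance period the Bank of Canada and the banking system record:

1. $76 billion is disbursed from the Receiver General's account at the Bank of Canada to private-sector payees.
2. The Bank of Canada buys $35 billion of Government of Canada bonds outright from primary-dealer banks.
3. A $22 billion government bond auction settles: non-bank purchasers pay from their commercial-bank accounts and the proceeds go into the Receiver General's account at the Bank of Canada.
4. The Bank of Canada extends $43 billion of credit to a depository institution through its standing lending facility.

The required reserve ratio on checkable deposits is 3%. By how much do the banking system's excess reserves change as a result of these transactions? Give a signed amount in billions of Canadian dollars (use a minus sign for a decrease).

Government spending $76 billion: reserves +$76B, deposits +$76B.
OMO purchase (from banks) $35 billion: reserves +$35B, deposits 0.
Government account inflow $22 billion: reserves −$22B, deposits −$22B.
Discount-window loan $43 billion: reserves +$43B, deposits 0.
Totals: Δreserves = +$132B, Δdeposits = +$54B.
Δrequired reserves = 3% × +$54B = +$1.62B.
Δexcess reserves = Δreserves − Δrequired = +$132B − (+$1.62B) = +$130.38 billion.

+$130.38 billion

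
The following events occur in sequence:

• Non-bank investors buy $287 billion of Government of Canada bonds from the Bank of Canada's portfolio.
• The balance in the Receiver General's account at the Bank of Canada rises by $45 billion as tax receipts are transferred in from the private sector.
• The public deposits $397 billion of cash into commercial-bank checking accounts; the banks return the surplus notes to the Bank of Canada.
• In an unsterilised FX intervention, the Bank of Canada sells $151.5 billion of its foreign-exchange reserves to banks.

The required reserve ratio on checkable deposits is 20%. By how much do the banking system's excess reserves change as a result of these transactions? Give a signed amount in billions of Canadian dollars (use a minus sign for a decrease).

Asset sale (to non-banks) $287 billion: reserves −$287B, deposits −$287B.
Government account inflow $45 billion: reserves −$45B, deposits −$45B.
Currency deposit $397 billion: reserves +$397B, deposits +$397B.
FX sale $151.5 billion: reserves −$151.5B, deposits 0.
Totals: Δreserves = −$86.5B, Δdeposits = +$65B.
Δrequired reserves = 20% × +$65B = +$13B.
Δexcess reserves = Δreserves − Δrequired = −$86.5B − (+$13B) = -$99.5 billion.

-$99.5 billion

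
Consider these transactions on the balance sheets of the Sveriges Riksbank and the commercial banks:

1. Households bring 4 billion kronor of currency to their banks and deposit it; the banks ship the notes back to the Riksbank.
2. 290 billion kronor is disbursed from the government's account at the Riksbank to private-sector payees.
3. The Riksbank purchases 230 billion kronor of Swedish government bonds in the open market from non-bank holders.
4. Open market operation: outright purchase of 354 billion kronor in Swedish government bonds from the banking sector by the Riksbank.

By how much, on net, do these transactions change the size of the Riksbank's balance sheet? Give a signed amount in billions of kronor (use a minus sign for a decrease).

+584 billion

Currency deposit 4 billion kronor: only the composition of liabilities changes → 0.
Government spending 290 billion kronor: only the composition of liabilities changes → 0.
Asset purchase (from non-banks) 230 billion kronor: a Riksbank asset is acquired → +230B.
OMO purchase (from banks) 354 billion kronor: a Riksbank asset is acquired → +354B.
Net: 0 + 0 + 230 + 354 = +584 billion.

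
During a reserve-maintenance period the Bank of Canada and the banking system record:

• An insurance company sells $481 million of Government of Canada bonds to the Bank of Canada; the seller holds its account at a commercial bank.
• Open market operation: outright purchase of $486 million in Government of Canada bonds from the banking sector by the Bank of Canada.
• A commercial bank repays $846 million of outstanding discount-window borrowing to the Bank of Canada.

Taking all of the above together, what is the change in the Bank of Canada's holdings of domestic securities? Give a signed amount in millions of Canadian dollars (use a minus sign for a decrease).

Asset purchase (from non-banks) $481 million: securities added to the Bank of Canada's portfolio → +$481M.
OMO purchase (from banks) $486 million: securities added to the Bank of Canada's portfolio → +$486M.
Discount-window repayment $846 million: the Bank of Canada's securities portfolio is untouched → 0.
Net: 481 + 486 + 0 = +$967 million.

+$967 million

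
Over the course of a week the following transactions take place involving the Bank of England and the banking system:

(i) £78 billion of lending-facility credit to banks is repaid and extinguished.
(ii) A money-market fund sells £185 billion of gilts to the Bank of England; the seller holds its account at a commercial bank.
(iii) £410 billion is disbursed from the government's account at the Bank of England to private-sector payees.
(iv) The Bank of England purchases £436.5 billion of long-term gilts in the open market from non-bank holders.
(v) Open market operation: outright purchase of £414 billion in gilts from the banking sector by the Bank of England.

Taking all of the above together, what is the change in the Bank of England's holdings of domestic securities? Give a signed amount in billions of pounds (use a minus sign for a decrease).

Discount-window repayment £78 billion: the Bank of England's securities portfolio is untouched → 0.
Asset purchase (from non-banks) £185 billion: securities added to the Bank of England's portfolio → +£185B.
Government spending £410 billion: the Bank of England's securities portfolio is untouched → 0.
Asset purchase (from non-banks) £436.5 billion: securities added to the Bank of England's portfolio → +£436.5B.
OMO purchase (from banks) £414 billion: securities added to the Bank of England's portfolio → +£414B.
Net: 0 + 185 + 0 + 436.5 + 414 = +£1035.5 billion.

+£1035.5 billion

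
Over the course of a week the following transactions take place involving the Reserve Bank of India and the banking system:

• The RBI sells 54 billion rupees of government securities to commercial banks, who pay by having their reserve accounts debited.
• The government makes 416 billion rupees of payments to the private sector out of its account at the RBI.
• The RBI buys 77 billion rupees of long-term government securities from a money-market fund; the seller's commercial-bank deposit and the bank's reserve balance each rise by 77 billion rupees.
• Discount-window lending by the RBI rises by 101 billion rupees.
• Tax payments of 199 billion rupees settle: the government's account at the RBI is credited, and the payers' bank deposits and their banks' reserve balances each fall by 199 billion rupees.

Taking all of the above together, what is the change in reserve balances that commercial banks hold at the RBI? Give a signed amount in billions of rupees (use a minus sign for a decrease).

RBI balance sheet:
  Assets:      Securities +23B, Loans to banks +101B
  Liabilities: Bank reserves +341B, Government deposits −217B
Commercial banking system:
  Assets:      Reserves at CB +341B, Securities +54B
  Liabilities: Checkable deposits +294B, Borrowings from CB +101B
So the change in reserve balances that commercial banks hold at the RBI is +341 billion.

+341 billion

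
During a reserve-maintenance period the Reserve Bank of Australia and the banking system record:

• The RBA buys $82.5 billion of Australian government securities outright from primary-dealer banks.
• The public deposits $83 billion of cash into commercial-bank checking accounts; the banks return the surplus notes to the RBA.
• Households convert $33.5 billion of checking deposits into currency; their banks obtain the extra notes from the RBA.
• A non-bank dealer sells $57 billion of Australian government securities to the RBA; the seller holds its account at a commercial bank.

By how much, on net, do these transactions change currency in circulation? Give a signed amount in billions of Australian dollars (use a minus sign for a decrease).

OMO purchase (from banks) $82.5 billion: no currency enters or leaves circulation → 0.
Currency deposit $83 billion: notes return to the central bank → −$83B.
Currency withdrawal $33.5 billion: notes leave the central bank → +$33.5B.
Asset purchase (from non-banks) $57 billion: no currency enters or leaves circulation → 0.
Net: 0 − 83 + 33.5 + 0 = -$49.5 billion.

-$49.5 billion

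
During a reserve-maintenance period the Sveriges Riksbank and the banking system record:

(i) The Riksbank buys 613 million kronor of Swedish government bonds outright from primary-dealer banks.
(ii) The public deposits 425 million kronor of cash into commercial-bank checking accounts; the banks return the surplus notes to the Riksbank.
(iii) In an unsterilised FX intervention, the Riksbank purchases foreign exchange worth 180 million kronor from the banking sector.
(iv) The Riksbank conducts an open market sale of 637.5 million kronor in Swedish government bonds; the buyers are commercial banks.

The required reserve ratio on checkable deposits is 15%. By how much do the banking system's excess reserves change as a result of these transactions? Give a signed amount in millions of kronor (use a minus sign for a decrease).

+516.75 million

OMO purchase (from banks) 613 million kronor: reserves +613M, deposits 0.
Currency deposit 425 million kronor: reserves +425M, deposits +425M.
FX purchase 180 million kronor: reserves +180M, deposits 0.
OMO sale (to banks) 637.5 million kronor: reserves −637.5M, deposits 0.
Totals: Δreserves = +580.5M, Δdeposits = +425M.
Δrequired reserves = 15% × +425M = +63.75M.
Δexcess reserves = Δreserves − Δrequired = +580.5M − (+63.75M) = +516.75 million.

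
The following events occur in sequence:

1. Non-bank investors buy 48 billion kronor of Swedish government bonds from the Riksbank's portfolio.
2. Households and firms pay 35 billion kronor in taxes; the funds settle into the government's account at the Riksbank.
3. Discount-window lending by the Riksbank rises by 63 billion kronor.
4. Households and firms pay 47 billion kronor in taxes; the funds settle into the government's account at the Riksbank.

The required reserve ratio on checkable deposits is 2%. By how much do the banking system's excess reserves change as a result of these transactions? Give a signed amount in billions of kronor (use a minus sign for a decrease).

-64.4 billion

Asset sale (to non-banks) 48 billion kronor: reserves −48B, deposits −48B.
Government account inflow 35 billion kronor: reserves −35B, deposits −35B.
Discount-window loan 63 billion kronor: reserves +63B, deposits 0.
Government account inflow 47 billion kronor: reserves −47B, deposits −47B.
Totals: Δreserves = −67B, Δdeposits = −130B.
Δrequired reserves = 2% × −130B = −2.6B.
Δexcess reserves = Δreserves − Δrequired = −67B − (−2.6B) = -64.4 billion.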